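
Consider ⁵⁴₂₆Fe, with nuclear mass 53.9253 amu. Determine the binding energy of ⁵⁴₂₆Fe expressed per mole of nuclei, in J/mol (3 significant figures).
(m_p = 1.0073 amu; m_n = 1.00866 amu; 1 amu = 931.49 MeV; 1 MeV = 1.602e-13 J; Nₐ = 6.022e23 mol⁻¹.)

Total constituent mass: 26 × 1.0073 + 28 × 1.00866 = 54.43228 amu
The mass defect is 54.43228 − 53.9253 = 0.50698 amu.
E_B = 0.50698 × 931.49 = 472.247 MeV
Per nucleus in joules: 472.247 MeV × 1.602e-13 J/MeV = 7.5654e-11 J
Per mole: 7.5654e-11 J × 6.022e23 mol⁻¹ = 4.5559e+13 J/mol

4.56e+13 J/mol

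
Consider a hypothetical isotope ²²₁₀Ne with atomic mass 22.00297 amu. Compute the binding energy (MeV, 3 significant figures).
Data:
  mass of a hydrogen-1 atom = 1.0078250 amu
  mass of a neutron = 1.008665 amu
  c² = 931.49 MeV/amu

Mass of separated nucleons = 10(1.0078250) + 12(1.008665) = 10.0782500 + 12.103980 = 22.1822300 amu
The mass defect is 22.1822300 − 22.00297 = 0.1792600 amu.
Converting to energy: 0.1792600 amu × 931.49 MeV/amu = 166.979 MeV

167 MeV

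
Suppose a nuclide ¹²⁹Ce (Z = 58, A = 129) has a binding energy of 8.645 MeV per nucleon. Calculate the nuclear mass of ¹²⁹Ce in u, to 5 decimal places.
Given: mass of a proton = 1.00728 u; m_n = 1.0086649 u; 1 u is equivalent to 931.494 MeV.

Total binding energy = 129 × 8.645 = 1115.205 MeV
Mass defect = 1115.205 MeV / (931.494 MeV/u) = 1.1972219 u
Constituent mass = 58(1.00728) + 71(1.0086649) = 130.0374479 u
Nuclear mass = 130.0374479 − 1.1972219 = 128.8402260 u ≈ 128.84023 u (to 5 decimal places)

128.84023 u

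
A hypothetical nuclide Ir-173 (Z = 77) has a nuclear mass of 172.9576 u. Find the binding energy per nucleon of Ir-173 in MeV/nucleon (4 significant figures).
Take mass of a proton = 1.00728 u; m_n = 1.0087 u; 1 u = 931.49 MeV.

The nucleus contains 77 protons and 173 − 77 = 96 neutrons.
Total constituent mass: 77 × 1.00728 + 96 × 1.0087 = 174.39576 u
Mass defect Δm = 174.39576 − 172.9576 = 1.43816 u
E_B = 1.43816 × 931.49 = 1339.63 MeV
Dividing by A = 173 gives 7.744 MeV per nucleon.

7.744 MeV/nucleon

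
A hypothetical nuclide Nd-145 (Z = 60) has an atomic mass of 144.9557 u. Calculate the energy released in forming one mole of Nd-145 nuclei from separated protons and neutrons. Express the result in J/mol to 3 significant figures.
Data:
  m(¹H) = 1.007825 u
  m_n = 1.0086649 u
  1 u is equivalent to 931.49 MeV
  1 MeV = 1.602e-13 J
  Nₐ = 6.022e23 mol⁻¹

1.12e+14 J/mol

Mass of separated nucleons = 60(1.007825) + 85(1.0086649) = 60.469500 + 85.7365165 = 146.2060165 u
Mass defect Δm = 146.2060165 − 144.9557 = 1.2503165 u
Binding energy = Δm·c² = 1.2503165 × 931.49 MeV/u = 1164.66 MeV
Per nucleus in joules: 1164.66 MeV × 1.602e-13 J/MeV = 1.8658e-10 J
Per mole: 1.8658e-10 J × 6.022e23 mol⁻¹ = 1.1236e+14 J/mol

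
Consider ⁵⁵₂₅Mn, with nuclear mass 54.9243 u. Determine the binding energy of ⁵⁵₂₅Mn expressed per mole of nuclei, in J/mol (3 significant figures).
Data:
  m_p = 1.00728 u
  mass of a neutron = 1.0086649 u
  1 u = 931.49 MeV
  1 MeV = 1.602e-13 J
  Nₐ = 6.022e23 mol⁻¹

4.65e+13 J/mol

The nucleus contains 25 protons and 55 − 25 = 30 neutrons.
Mass of separated nucleons = 25(1.00728) + 30(1.0086649) = 25.18200 + 30.2599470 = 55.4419470 u
Mass defect Δm = 55.4419470 − 54.9243 = 0.5176470 u
Binding energy = Δm·c² = 0.5176470 × 931.49 MeV/u = 482.183 MeV
Per nucleus in joules: 482.183 MeV × 1.602e-13 J/MeV = 7.7246e-11 J
Per mole: 7.7246e-11 J × 6.022e23 mol⁻¹ = 4.6518e+13 J/mol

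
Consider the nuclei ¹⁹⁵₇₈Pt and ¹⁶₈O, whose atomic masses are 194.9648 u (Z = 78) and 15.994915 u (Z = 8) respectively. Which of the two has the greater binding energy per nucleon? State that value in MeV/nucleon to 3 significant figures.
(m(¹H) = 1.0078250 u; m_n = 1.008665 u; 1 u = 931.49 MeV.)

¹⁶₈O; 7.98 MeV/nucleon

¹⁹⁵₇₈Pt: Σm = 78(1.0078250) + 117(1.008665) = 196.6241550 u; Δm = 1.6593550 u; E_B = 1545.7 MeV; E_B/A = 7.927 MeV
¹⁶₈O: Σm = 8(1.0078250) + 8(1.008665) = 16.1319200 u; Δm = 0.1370050 u; E_B = 127.62 MeV; E_B/A = 7.976 MeV
¹⁶₈O has the higher binding energy per nucleon, so it is the more tightly bound nucleus.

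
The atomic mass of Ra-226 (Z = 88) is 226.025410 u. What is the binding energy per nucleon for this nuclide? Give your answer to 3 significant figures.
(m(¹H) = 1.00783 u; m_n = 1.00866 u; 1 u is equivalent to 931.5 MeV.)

The nucleus contains 88 protons and 226 − 88 = 138 neutrons.
Total constituent mass: 88 × 1.00783 + 138 × 1.00866 = 227.88412 u
Mass defect Δm = 227.88412 − 226.025410 = 1.858710 u
Converting to energy: 1.858710 u × 931.5 MeV/u = 1731.39 MeV
Per nucleon: 1731.39 / 226 = 7.661 MeV

7.66 MeV/nucleon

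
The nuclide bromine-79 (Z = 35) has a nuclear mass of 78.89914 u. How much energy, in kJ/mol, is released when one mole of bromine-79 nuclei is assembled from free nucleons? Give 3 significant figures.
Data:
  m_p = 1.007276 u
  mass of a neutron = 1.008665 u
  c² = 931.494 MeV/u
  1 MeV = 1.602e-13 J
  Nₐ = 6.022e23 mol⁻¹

The nucleus contains 35 protons and 79 − 35 = 44 neutrons.
Σm = 35·m_p + 44·m_n = 35.254660 + 44.381260 = 79.635920 u
The mass defect is 79.635920 − 78.89914 = 0.736780 u.
Binding energy = Δm·c² = 0.736780 × 931.494 MeV/u = 686.306 MeV
Per nucleus in joules: 686.306 MeV × 1.602e-13 J/MeV = 1.0995e-10 J
Per mole: 1.0995e-10 J × 6.022e23 mol⁻¹ = 6.6212e+13 J/mol

6.62e+10 kJ/mol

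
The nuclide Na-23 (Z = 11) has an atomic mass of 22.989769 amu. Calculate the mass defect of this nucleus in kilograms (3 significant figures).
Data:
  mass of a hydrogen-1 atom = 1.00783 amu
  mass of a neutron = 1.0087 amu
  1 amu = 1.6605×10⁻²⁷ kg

Mass of separated nucleons = 11(1.00783) + 12(1.0087) = 11.08613 + 12.1044 = 23.19053 amu
Δm = 23.19053 − 22.989769 = 0.200761 amu
In SI units: 0.200761 amu × 1.6605×10⁻²⁷ kg/amu = 3.3336e-28 kg

3.33e-28 kg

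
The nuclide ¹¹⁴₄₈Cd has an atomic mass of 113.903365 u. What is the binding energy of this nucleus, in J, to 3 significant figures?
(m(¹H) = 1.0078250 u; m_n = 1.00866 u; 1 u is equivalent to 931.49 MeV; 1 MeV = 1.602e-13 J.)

Mass of separated nucleons = 48(1.0078250) + 66(1.00866) = 48.3756000 + 66.57156 = 114.9471600 u
Δm = 114.9471600 − 113.903365 = 1.0437950 u
Converting to energy: 1.0437950 u × 931.49 MeV/u = 972.285 MeV
In joules: 972.285 MeV × 1.602e-13 J/MeV = 1.5576e-10 J

1.56e-10 J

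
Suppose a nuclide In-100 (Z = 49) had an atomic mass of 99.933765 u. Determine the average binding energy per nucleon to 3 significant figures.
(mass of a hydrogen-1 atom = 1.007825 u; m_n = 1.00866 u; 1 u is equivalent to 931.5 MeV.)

Z = 49, so N = A − Z = 100 − 49 = 51.
Σm = 49·m(¹H) + 51·m_n = 49.383425 + 51.44166 = 100.825085 u
The mass defect is 100.825085 − 99.933765 = 0.891320 u.
Binding energy = Δm·c² = 0.891320 × 931.5 MeV/u = 830.265 MeV
Per nucleon: 830.265 / 100 = 8.303 MeV

8.30 MeV/nucleon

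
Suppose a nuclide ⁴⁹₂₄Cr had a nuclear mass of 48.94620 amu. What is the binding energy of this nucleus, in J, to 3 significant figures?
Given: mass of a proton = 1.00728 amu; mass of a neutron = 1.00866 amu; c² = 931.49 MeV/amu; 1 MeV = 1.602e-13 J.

6.64e-11 J

The nucleus contains 24 protons and 49 − 24 = 25 neutrons.
Mass of separated nucleons = 24(1.00728) + 25(1.00866) = 24.17472 + 25.21650 = 49.39122 amu
Δm = 49.39122 − 48.94620 = 0.44502 amu
E_B = 0.44502 × 931.49 = 414.532 MeV
In joules: 414.532 MeV × 1.602e-13 J/MeV = 6.6408e-11 J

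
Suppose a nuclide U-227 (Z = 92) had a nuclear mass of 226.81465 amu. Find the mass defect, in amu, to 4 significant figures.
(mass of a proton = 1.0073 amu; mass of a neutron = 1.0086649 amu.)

2.027 amu

Total constituent mass: 92 × 1.0073 + 135 × 1.0086649 = 228.8413615 amu
Δm = 228.8413615 − 226.81465 = 2.0267115 amu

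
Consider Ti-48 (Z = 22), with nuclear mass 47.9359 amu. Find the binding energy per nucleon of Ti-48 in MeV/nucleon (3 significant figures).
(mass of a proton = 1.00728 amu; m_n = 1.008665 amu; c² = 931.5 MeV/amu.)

With 22 protons and 26 neutrons (A = 48):
Σm = 22·m_p + 26·m_n = 22.16016 + 26.225290 = 48.385450 amu
Mass defect Δm = 48.385450 − 47.9359 = 0.449550 amu
Binding energy = Δm·c² = 0.449550 × 931.5 MeV/amu = 418.756 MeV
BE/A = 418.756 MeV / 48 = 8.724 MeV/nucleon

8.72 MeV/nucleon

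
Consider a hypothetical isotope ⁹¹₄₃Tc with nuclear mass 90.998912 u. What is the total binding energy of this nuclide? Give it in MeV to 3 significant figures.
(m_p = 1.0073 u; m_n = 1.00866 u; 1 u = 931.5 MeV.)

681 MeV

The nucleus contains 43 protons and 91 − 43 = 48 neutrons.
Mass of separated nucleons = 43(1.0073) + 48(1.00866) = 43.3139 + 48.41568 = 91.72958 u
Δm = 91.72958 − 90.998912 = 0.730668 u
E_B = 0.730668 × 931.5 = 680.617 MeV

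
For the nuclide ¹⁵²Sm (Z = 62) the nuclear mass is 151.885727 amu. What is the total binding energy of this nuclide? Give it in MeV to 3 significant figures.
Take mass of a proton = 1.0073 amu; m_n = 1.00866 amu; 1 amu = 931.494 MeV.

1250 MeV

Σm = 62·m_p + 90·m_n = 62.4526 + 90.77940 = 153.23200 amu
Δm = 153.23200 − 151.885727 = 1.346273 amu
Binding energy = Δm·c² = 1.346273 × 931.494 MeV/amu = 1254.05 MeV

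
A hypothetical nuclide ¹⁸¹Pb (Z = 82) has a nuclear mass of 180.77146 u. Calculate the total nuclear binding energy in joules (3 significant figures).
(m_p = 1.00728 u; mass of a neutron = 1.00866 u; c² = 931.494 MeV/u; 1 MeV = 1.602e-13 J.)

Total constituent mass: 82 × 1.00728 + 99 × 1.00866 = 182.45430 u
Δm = 182.45430 − 180.77146 = 1.68284 u
E_B = 1.68284 × 931.494 = 1567.56 MeV
In joules: 1567.56 MeV × 1.602e-13 J/MeV = 2.5112e-10 J

2.51e-10 J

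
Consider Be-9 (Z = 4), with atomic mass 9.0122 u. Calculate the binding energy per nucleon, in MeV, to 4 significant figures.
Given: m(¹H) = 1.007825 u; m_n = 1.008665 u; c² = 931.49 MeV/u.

6.461 MeV/nucleon

Σm = 4·m(¹H) + 5·m_n = 4.031300 + 5.043325 = 9.074625 u
Mass defect Δm = 9.074625 − 9.0122 = 0.062425 u
Converting to energy: 0.062425 u × 931.49 MeV/u = 58.1483 MeV
BE/A = 58.1483 MeV / 9 = 6.461 MeV/nucleon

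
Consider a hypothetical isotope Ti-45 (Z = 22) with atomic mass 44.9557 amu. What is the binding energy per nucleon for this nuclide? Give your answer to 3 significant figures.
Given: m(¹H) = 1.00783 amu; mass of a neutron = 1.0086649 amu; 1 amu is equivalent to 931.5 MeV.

8.61 MeV/nucleon

Total constituent mass: 22 × 1.00783 + 23 × 1.0086649 = 45.3715527 amu
The mass defect is 45.3715527 − 44.9557 = 0.4158527 amu.
Binding energy = Δm·c² = 0.4158527 × 931.5 MeV/amu = 387.367 MeV
BE/A = 387.367 MeV / 45 = 8.608 MeV/nucleon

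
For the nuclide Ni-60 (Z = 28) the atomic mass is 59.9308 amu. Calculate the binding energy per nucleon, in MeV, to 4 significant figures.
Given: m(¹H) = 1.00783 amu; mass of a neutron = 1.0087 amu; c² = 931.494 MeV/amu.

With 28 protons and 32 neutrons (A = 60):
Total constituent mass: 28 × 1.00783 + 32 × 1.0087 = 60.49764 amu
The mass defect is 60.49764 − 59.9308 = 0.56684 amu.
Binding energy = Δm·c² = 0.56684 × 931.494 MeV/amu = 528.008 MeV
Per nucleon: 528.008 / 60 = 8.800 MeV

8.800 MeV/nucleon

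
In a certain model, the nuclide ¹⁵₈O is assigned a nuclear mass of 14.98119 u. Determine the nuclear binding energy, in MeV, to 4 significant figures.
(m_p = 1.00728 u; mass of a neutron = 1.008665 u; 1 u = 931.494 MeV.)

128.3 MeV

With 8 protons and 7 neutrons (A = 15):
Σm = 8·m_p + 7·m_n = 8.05824 + 7.060655 = 15.118895 u
Mass defect Δm = 15.118895 − 14.98119 = 0.137705 u
Binding energy = Δm·c² = 0.137705 × 931.494 MeV/u = 128.271 MeV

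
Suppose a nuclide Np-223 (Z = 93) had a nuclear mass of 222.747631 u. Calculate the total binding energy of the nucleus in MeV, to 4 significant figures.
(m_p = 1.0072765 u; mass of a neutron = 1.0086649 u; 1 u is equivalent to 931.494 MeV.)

1915 MeV

Σm = 93·m_p + 130·m_n = 93.6767145 + 131.1264370 = 224.8031515 u
Δm = 224.8031515 − 222.747631 = 2.0555205 u
Converting to energy: 2.0555205 u × 931.494 MeV/u = 1914.71 MeV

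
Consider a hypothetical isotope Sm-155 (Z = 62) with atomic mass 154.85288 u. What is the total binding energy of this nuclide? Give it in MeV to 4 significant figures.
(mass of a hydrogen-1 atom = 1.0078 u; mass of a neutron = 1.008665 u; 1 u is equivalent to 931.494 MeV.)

1338 MeV

Z = 62, so N = A − Z = 155 − 62 = 93.
Total constituent mass: 62 × 1.0078 + 93 × 1.008665 = 156.289445 u
Δm = 156.289445 − 154.85288 = 1.436565 u
E_B = 1.436565 × 931.494 = 1338.15 MeV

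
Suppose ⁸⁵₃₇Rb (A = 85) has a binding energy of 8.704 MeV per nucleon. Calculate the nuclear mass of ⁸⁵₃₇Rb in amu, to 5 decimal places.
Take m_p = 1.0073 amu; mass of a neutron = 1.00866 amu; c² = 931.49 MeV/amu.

Total binding energy = 85 × 8.704 = 739.840 MeV
Mass defect = 739.840 MeV / (931.49 MeV/amu) = 0.7942544 amu
Constituent mass = 37(1.0073) + 48(1.00866) = 85.68578 amu
Nuclear mass = 85.68578 − 0.7942544 = 84.8915256 amu ≈ 84.89153 amu (to 5 decimal places)

84.89153 amu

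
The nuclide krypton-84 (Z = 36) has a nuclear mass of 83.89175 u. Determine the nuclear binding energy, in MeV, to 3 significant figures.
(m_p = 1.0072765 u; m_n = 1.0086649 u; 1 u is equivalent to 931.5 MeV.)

The nucleus contains 36 protons and 84 − 36 = 48 neutrons.
Mass of separated nucleons = 36(1.0072765) + 48(1.0086649) = 36.2619540 + 48.4159152 = 84.6778692 u
Mass defect Δm = 84.6778692 − 83.89175 = 0.7861192 u
E_B = 0.7861192 × 931.5 = 732.270 MeV

732 MeV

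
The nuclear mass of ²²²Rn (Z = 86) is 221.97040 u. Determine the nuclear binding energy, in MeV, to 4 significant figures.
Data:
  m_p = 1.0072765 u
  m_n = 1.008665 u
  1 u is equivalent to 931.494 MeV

Z = 86, so N = A − Z = 222 − 86 = 136.
Total constituent mass: 86 × 1.0072765 + 136 × 1.008665 = 223.8042190 u
Δm = 223.8042190 − 221.97040 = 1.8338190 u
E_B = 1.8338190 × 931.494 = 1708.19 MeV

1708 MeV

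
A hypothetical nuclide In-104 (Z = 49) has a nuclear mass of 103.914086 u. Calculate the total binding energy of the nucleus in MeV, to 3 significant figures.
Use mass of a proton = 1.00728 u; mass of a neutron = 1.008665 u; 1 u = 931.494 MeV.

856 MeV

Total constituent mass: 49 × 1.00728 + 55 × 1.008665 = 104.833295 u
The mass defect is 104.833295 − 103.914086 = 0.919209 u.
E_B = 0.919209 × 931.494 = 856.238 MeV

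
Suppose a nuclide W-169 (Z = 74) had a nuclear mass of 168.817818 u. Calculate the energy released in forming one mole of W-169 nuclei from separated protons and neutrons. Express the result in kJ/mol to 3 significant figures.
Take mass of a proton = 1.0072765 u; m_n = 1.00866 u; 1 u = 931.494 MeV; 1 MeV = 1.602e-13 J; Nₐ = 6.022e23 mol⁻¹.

The nucleus contains 74 protons and 169 − 74 = 95 neutrons.
Σm = 74·m_p + 95·m_n = 74.5384610 + 95.82270 = 170.3611610 u
The mass defect is 170.3611610 − 168.817818 = 1.5433430 u.
Binding energy = Δm·c² = 1.5433430 × 931.494 MeV/u = 1437.61 MeV
Per nucleus in joules: 1437.61 MeV × 1.602e-13 J/MeV = 2.3031e-10 J
Per mole: 2.3031e-10 J × 6.022e23 mol⁻¹ = 1.3869e+14 J/mol

1.39e+11 kJ/mol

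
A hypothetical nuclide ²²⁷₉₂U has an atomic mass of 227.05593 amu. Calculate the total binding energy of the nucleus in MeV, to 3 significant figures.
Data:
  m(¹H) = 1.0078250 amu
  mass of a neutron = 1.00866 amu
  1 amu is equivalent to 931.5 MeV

1710 MeV

Σm = 92·m(¹H) + 135·m_n = 92.7199000 + 136.16910 = 228.8890000 amu
Δm = 228.8890000 − 227.05593 = 1.8330700 amu
Binding energy = Δm·c² = 1.8330700 × 931.5 MeV/amu = 1707.50 MeV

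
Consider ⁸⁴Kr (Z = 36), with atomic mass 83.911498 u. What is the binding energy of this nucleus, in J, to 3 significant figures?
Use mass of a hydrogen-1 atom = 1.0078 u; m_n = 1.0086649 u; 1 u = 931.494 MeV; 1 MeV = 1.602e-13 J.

1.17e-10 J

The nucleus contains 36 protons and 84 − 36 = 48 neutrons.
Mass of separated nucleons = 36(1.0078) + 48(1.0086649) = 36.2808 + 48.4159152 = 84.6967152 u
Δm = 84.6967152 − 83.911498 = 0.7852172 u
Converting to energy: 0.7852172 u × 931.494 MeV/u = 731.425 MeV
In joules: 731.425 MeV × 1.602e-13 J/MeV = 1.1717e-10 J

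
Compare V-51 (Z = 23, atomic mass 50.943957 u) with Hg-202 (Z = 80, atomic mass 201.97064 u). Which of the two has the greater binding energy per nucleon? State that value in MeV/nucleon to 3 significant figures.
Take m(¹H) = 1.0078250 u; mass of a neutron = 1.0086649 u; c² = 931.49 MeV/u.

V-51: Σm = 23(1.0078250) + 28(1.0086649) = 51.4225922 u; Δm = 0.4786352 u; E_B = 445.84 MeV; E_B/A = 8.742 MeV
Hg-202: Σm = 80(1.0078250) + 122(1.0086649) = 203.6831178 u; Δm = 1.7124778 u; E_B = 1595.2 MeV; E_B/A = 7.897 MeV
V-51 has the higher binding energy per nucleon, so it is the more tightly bound nucleus.

V-51; 8.74 MeV/nucleon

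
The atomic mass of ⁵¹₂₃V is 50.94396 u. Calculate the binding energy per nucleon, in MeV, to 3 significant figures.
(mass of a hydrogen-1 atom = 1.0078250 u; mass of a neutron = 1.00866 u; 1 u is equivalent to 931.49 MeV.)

Total constituent mass: 23 × 1.0078250 + 28 × 1.00866 = 51.4224550 u
Δm = 51.4224550 − 50.94396 = 0.4784950 u
E_B = 0.4784950 × 931.49 = 445.713 MeV
Per nucleon: 445.713 / 51 = 8.739 MeV

8.74 MeV/nucleon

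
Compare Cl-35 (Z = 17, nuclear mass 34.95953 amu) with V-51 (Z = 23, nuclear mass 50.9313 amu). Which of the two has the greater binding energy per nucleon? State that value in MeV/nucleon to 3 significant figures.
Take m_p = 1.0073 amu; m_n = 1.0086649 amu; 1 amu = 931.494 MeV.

V-51; 8.75 MeV/nucleon

Cl-35: Σm = 17(1.0073) + 18(1.0086649) = 35.2800682 amu; Δm = 0.3205382 amu; E_B = 298.58 MeV; E_B/A = 8.531 MeV
V-51: Σm = 23(1.0073) + 28(1.0086649) = 51.4105172 amu; Δm = 0.4792172 amu; E_B = 446.39 MeV; E_B/A = 8.753 MeV
V-51 has the higher binding energy per nucleon, so it is the more tightly bound nucleus.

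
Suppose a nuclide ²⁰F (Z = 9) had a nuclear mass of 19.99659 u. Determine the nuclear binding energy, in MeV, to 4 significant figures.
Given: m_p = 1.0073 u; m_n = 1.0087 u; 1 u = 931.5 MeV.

153.5 MeV

Mass of separated nucleons = 9(1.0073) + 11(1.0087) = 9.0657 + 11.0957 = 20.1614 u
The mass defect is 20.1614 − 19.99659 = 0.16481 u.
E_B = 0.16481 × 931.5 = 153.521 MeV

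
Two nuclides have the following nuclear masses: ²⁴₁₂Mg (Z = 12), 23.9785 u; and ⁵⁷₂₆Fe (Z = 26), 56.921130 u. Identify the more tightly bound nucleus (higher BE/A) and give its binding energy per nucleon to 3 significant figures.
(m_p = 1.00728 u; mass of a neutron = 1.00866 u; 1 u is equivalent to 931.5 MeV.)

²⁴₁₂Mg: Σm = 12(1.00728) + 12(1.00866) = 24.19128 u; Δm = 0.21278 u; E_B = 198.205 MeV; E_B/A = 8.259 MeV
⁵⁷₂₆Fe: Σm = 26(1.00728) + 31(1.00866) = 57.45774 u; Δm = 0.536610 u; E_B = 499.85 MeV; E_B/A = 8.769 MeV
⁵⁷₂₆Fe has the higher binding energy per nucleon, so it is the more tightly bound nucleus.

⁵⁷₂₆Fe; 8.77 MeV/nucleon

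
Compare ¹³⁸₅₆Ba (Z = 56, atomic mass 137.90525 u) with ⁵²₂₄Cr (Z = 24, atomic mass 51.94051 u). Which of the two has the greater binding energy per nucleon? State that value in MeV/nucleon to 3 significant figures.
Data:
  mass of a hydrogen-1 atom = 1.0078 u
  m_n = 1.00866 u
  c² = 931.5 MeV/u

¹³⁸₅₆Ba: Σm = 56(1.0078) + 82(1.00866) = 139.14692 u; Δm = 1.24167 u; E_B = 1156.6 MeV; E_B/A = 8.381 MeV
⁵²₂₄Cr: Σm = 24(1.0078) + 28(1.00866) = 52.42968 u; Δm = 0.48917 u; E_B = 455.66 MeV; E_B/A = 8.763 MeV
⁵²₂₄Cr has the higher binding energy per nucleon, so it is the more tightly bound nucleus.

⁵²₂₄Cr; 8.76 MeV/nucleon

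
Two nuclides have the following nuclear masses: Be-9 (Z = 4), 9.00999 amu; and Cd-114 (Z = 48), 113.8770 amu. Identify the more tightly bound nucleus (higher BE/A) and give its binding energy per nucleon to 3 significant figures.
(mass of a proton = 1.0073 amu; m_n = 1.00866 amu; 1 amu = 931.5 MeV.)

Cd-114; 8.54 MeV/nucleon

Be-9: Σm = 4(1.0073) + 5(1.00866) = 9.07250 amu; Δm = 0.06251 amu; E_B = 58.228 MeV; E_B/A = 6.470 MeV
Cd-114: Σm = 48(1.0073) + 66(1.00866) = 114.92196 amu; Δm = 1.04496 amu; E_B = 973.38 MeV; E_B/A = 8.538 MeV
Cd-114 has the higher binding energy per nucleon, so it is the more tightly bound nucleus.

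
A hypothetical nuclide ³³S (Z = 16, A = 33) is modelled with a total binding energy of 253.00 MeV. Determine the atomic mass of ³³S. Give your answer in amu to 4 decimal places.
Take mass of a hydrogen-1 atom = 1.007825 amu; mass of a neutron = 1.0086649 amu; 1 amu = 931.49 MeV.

Mass defect = 253.00 MeV / (931.49 MeV/amu) = 0.271608 amu
Constituent mass = 16(1.007825) + 17(1.0086649) = 33.2725033 amu
Atomic mass = 33.2725033 − 0.271608 = 33.0008953 amu ≈ 33.0009 amu (to 4 decimal places)

33.0009 amu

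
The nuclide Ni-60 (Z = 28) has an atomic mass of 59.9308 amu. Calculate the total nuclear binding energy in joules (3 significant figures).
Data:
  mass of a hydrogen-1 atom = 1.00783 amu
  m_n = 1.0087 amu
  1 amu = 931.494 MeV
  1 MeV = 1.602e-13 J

8.46e-11 J

Σm = 28·m(¹H) + 32·m_n = 28.21924 + 32.2784 = 60.49764 amu
The mass defect is 60.49764 − 59.9308 = 0.56684 amu.
Binding energy = Δm·c² = 0.56684 × 931.494 MeV/amu = 528.008 MeV
In joules: 528.008 MeV × 1.602e-13 J/MeV = 8.4587e-11 J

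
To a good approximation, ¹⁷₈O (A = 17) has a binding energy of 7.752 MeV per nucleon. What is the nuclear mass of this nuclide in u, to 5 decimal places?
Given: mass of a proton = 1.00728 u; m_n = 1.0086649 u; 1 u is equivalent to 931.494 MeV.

16.99475 u

Total binding energy = 17 × 7.752 = 131.784 MeV
Mass defect = 131.784 MeV / (931.494 MeV/u) = 0.1414760 u
Constituent mass = 8(1.00728) + 9(1.0086649) = 17.1362241 u
Nuclear mass = 17.1362241 − 0.1414760 = 16.9947481 u ≈ 16.99475 u (to 5 decimal places)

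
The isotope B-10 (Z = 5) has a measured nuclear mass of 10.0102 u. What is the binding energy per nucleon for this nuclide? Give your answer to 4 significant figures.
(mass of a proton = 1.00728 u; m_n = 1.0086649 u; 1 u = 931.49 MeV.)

6.476 MeV/nucleon

Z = 5, so N = A − Z = 10 − 5 = 5.
Total constituent mass: 5 × 1.00728 + 5 × 1.0086649 = 10.0797245 u
Mass defect Δm = 10.0797245 − 10.0102 = 0.0695245 u
Converting to energy: 0.0695245 u × 931.49 MeV/u = 64.7614 MeV
BE/A = 64.7614 MeV / 10 = 6.476 MeV/nucleon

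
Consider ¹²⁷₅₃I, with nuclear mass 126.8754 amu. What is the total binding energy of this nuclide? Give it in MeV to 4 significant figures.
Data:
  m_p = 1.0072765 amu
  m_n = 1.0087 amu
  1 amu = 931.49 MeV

The nucleus contains 53 protons and 127 − 53 = 74 neutrons.
Total constituent mass: 53 × 1.0072765 + 74 × 1.0087 = 128.0294545 amu
Mass defect Δm = 128.0294545 − 126.8754 = 1.1540545 amu
E_B = 1.1540545 × 931.49 = 1074.99 MeV

1075 MeV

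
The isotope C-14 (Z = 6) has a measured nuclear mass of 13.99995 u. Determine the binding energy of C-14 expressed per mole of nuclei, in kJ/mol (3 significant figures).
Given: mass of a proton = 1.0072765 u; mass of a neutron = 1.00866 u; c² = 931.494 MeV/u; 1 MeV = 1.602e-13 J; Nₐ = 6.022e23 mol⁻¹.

1.02e+10 kJ/mol

Σm = 6·m_p + 8·m_n = 6.0436590 + 8.06928 = 14.1129390 u
Δm = 14.1129390 − 13.99995 = 0.1129890 u
Converting to energy: 0.1129890 u × 931.494 MeV/u = 105.249 MeV
Per nucleus in joules: 105.249 MeV × 1.602e-13 J/MeV = 1.6861e-11 J
Per mole: 1.6861e-11 J × 6.022e23 mol⁻¹ = 1.0154e+13 J/mol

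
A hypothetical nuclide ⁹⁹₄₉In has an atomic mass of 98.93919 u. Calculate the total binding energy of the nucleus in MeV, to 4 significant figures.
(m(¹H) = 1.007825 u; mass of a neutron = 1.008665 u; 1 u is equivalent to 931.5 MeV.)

817.4 MeV

Σm = 49·m(¹H) + 50·m_n = 49.383425 + 50.433250 = 99.816675 u
Mass defect Δm = 99.816675 − 98.93919 = 0.877485 u
Binding energy = Δm·c² = 0.877485 × 931.5 MeV/u = 817.377 MeV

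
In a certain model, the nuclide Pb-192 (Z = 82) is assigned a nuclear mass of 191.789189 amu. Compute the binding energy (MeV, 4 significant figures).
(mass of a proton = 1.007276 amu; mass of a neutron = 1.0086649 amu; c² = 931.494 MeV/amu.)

Mass of separated nucleons = 82(1.007276) + 110(1.0086649) = 82.596632 + 110.9531390 = 193.5497710 amu
The mass defect is 193.5497710 − 191.789189 = 1.7605820 amu.
E_B = 1.7605820 × 931.494 = 1639.97 MeV

1640 MeV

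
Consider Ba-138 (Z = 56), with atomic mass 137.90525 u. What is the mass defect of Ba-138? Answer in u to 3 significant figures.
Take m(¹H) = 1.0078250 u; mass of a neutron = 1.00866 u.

Σm = 56·m(¹H) + 82·m_n = 56.4382000 + 82.71012 = 139.1483200 u
Δm = 139.1483200 − 137.90525 = 1.2430700 u

1.24 u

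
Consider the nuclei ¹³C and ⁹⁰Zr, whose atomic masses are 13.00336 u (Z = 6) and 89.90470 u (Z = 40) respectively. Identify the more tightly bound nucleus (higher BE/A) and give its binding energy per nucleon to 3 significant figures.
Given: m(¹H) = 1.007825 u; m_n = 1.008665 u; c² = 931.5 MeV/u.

⁹⁰Zr; 8.71 MeV/nucleon

¹³C: Σm = 6(1.007825) + 7(1.008665) = 13.107605 u; Δm = 0.104245 u; E_B = 97.104 MeV; E_B/A = 7.470 MeV
⁹⁰Zr: Σm = 40(1.007825) + 50(1.008665) = 90.746250 u; Δm = 0.841550 u; E_B = 783.90 MeV; E_B/A = 8.710 MeV
⁹⁰Zr has the higher binding energy per nucleon, so it is the more tightly bound nucleus.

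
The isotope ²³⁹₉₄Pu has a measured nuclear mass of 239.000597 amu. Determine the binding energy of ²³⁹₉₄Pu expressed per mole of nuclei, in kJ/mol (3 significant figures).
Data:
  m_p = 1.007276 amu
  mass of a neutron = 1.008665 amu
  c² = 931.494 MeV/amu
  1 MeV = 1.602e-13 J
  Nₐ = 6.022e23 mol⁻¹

Z = 94, so N = A − Z = 239 − 94 = 145.
Mass of separated nucleons = 94(1.007276) + 145(1.008665) = 94.683944 + 146.256425 = 240.940369 amu
Δm = 240.940369 − 239.000597 = 1.939772 amu
Binding energy = Δm·c² = 1.939772 × 931.494 MeV/amu = 1806.89 MeV
Per nucleus in joules: 1806.89 MeV × 1.602e-13 J/MeV = 2.8946e-10 J
Per mole: 2.8946e-10 J × 6.022e23 mol⁻¹ = 1.7431e+14 J/mol

1.74e+11 kJ/mol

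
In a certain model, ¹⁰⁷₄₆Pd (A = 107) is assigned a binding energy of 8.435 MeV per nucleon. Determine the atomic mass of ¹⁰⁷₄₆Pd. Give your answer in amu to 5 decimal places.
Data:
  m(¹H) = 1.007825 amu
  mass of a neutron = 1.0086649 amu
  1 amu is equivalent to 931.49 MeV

106.91958 amu

Total binding energy = 107 × 8.435 = 902.545 MeV
Mass defect = 902.545 MeV / (931.49 MeV/amu) = 0.9689261 amu
Constituent mass = 46(1.007825) + 61(1.0086649) = 107.8885089 amu
Atomic mass = 107.8885089 − 0.9689261 = 106.9195828 amu ≈ 106.91958 amu (to 5 decimal places)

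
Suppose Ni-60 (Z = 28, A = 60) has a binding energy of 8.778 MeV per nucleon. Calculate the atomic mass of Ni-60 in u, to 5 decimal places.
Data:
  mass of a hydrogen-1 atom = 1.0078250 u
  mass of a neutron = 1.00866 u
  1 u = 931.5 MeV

59.93081 u

Total binding energy = 60 × 8.778 = 526.680 MeV
Mass defect = 526.680 MeV / (931.5 MeV/u) = 0.5654106 u
Constituent mass = 28(1.0078250) + 32(1.00866) = 60.4962200 u
Atomic mass = 60.4962200 − 0.5654106 = 59.9308094 u ≈ 59.93081 u (to 5 decimal places)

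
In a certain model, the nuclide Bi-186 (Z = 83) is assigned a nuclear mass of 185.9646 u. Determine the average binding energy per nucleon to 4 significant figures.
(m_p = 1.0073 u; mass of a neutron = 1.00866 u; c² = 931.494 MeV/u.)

7.679 MeV/nucleon

With 83 protons and 103 neutrons (A = 186):
Mass of separated nucleons = 83(1.0073) + 103(1.00866) = 83.6059 + 103.89198 = 187.49788 u
Mass defect Δm = 187.49788 − 185.9646 = 1.53328 u
E_B = 1.53328 × 931.494 = 1428.24 MeV
Dividing by A = 186 gives 7.679 MeV per nucleon.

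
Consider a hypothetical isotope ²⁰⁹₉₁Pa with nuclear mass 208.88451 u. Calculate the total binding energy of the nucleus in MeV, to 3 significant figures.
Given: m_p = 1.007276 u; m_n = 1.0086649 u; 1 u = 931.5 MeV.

1680 MeV

Total constituent mass: 91 × 1.007276 + 118 × 1.0086649 = 210.6845742 u
Δm = 210.6845742 − 208.88451 = 1.8000642 u
Binding energy = Δm·c² = 1.8000642 × 931.5 MeV/u = 1676.76 MeV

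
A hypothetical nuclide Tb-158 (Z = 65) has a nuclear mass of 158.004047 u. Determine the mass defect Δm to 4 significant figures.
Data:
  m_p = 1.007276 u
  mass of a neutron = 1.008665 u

1.275 u

Mass of separated nucleons = 65(1.007276) + 93(1.008665) = 65.472940 + 93.805845 = 159.278785 u
Mass defect Δm = 159.278785 − 158.004047 = 1.274738 u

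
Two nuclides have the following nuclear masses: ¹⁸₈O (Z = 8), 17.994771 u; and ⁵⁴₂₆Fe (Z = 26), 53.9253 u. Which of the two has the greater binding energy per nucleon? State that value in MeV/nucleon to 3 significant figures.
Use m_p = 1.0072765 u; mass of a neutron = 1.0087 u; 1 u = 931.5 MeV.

¹⁸₈O: Σm = 8(1.0072765) + 10(1.0087) = 18.1452120 u; Δm = 0.1504410 u; E_B = 140.136 MeV; E_B/A = 7.785 MeV
⁵⁴₂₆Fe: Σm = 26(1.0072765) + 28(1.0087) = 54.4327890 u; Δm = 0.5074890 u; E_B = 472.73 MeV; E_B/A = 8.754 MeV
⁵⁴₂₆Fe has the higher binding energy per nucleon, so it is the more tightly bound nucleus.

⁵⁴₂₆Fe; 8.75 MeV/nucleon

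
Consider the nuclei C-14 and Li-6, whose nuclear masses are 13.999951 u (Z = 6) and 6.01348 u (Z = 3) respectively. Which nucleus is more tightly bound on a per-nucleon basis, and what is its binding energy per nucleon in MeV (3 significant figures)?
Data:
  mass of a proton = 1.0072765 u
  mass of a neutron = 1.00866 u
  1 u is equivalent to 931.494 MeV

C-14; 7.52 MeV/nucleon

C-14: Σm = 6(1.0072765) + 8(1.00866) = 14.1129390 u; Δm = 0.1129880 u; E_B = 105.25 MeV; E_B/A = 7.518 MeV
Li-6: Σm = 3(1.0072765) + 3(1.00866) = 6.0478095 u; Δm = 0.0343295 u; E_B = 31.978 MeV; E_B/A = 5.330 MeV
C-14 has the higher binding energy per nucleon, so it is the more tightly bound nucleus.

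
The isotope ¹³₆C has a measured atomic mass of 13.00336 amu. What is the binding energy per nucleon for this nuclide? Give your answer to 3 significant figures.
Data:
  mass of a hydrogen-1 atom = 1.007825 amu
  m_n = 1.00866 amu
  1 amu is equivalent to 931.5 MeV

7.47 MeV/nucleon

With 6 protons and 7 neutrons (A = 13):
Total constituent mass: 6 × 1.007825 + 7 × 1.00866 = 13.107570 amu
Mass defect Δm = 13.107570 − 13.00336 = 0.104210 amu
Binding energy = Δm·c² = 0.104210 × 931.5 MeV/amu = 97.0716 MeV
BE/A = 97.0716 MeV / 13 = 7.467 MeV/nucleon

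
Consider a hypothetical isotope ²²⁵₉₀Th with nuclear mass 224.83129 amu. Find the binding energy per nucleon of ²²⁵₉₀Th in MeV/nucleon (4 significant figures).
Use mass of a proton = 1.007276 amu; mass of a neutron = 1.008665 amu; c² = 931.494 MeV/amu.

Mass of separated nucleons = 90(1.007276) + 135(1.008665) = 90.654840 + 136.169775 = 226.824615 amu
The mass defect is 226.824615 − 224.83129 = 1.993325 amu.
E_B = 1.993325 × 931.494 = 1856.77 MeV
BE/A = 1856.77 MeV / 225 = 8.252 MeV/nucleon

8.252 MeV/nucleon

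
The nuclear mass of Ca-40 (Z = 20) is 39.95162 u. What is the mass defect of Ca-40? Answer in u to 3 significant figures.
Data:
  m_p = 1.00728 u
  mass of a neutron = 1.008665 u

0.367 u

Mass of separated nucleons = 20(1.00728) + 20(1.008665) = 20.14560 + 20.173300 = 40.318900 u
Δm = 40.318900 − 39.95162 = 0.367280 u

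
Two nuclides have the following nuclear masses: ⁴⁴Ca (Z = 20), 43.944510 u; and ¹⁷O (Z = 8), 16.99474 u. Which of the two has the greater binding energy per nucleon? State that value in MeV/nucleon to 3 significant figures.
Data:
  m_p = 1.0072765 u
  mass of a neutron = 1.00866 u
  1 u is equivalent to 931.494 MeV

⁴⁴Ca: Σm = 20(1.0072765) + 24(1.00866) = 44.3533700 u; Δm = 0.4088600 u; E_B = 380.85 MeV; E_B/A = 8.656 MeV
¹⁷O: Σm = 8(1.0072765) + 9(1.00866) = 17.1361520 u; Δm = 0.1414120 u; E_B = 131.72 MeV; E_B/A = 7.748 MeV
⁴⁴Ca has the higher binding energy per nucleon, so it is the more tightly bound nucleus.

⁴⁴Ca; 8.66 MeV/nucleon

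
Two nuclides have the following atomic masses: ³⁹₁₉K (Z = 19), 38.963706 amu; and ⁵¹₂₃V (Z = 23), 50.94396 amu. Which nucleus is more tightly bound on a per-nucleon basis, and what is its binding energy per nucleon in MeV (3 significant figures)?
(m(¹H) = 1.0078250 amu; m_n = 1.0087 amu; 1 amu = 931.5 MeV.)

⁵¹₂₃V; 8.76 MeV/nucleon

³⁹₁₉K: Σm = 19(1.0078250) + 20(1.0087) = 39.3226750 amu; Δm = 0.3589690 amu; E_B = 334.38 MeV; E_B/A = 8.574 MeV
⁵¹₂₃V: Σm = 23(1.0078250) + 28(1.0087) = 51.4235750 amu; Δm = 0.4796150 amu; E_B = 446.76 MeV; E_B/A = 8.760 MeV
⁵¹₂₃V has the higher binding energy per nucleon, so it is the more tightly bound nucleus.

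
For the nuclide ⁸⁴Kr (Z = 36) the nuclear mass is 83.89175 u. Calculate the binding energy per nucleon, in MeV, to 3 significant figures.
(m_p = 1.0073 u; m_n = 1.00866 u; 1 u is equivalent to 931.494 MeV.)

With 36 protons and 48 neutrons (A = 84):
Mass of separated nucleons = 36(1.0073) + 48(1.00866) = 36.2628 + 48.41568 = 84.67848 u
Mass defect Δm = 84.67848 − 83.89175 = 0.78673 u
Converting to energy: 0.78673 u × 931.494 MeV/u = 732.834 MeV
Dividing by A = 84 gives 8.724 MeV per nucleon.

8.72 MeV/nucleon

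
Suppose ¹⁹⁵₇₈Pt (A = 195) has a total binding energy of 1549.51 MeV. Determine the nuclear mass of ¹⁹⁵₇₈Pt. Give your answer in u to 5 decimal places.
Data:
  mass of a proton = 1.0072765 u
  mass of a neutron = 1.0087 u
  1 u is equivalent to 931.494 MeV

Mass defect = 1549.51 MeV / (931.494 MeV/u) = 1.6634675 u
Constituent mass = 78(1.0072765) + 117(1.0087) = 196.5854670 u
Nuclear mass = 196.5854670 − 1.6634675 = 194.9219995 u ≈ 194.92200 u (to 5 decimal places)

194.92200 u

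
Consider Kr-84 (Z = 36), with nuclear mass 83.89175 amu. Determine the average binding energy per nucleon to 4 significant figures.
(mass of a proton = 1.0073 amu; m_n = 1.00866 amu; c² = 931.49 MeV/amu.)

8.724 MeV/nucleon

Σm = 36·m_p + 48·m_n = 36.2628 + 48.41568 = 84.67848 amu
Mass defect Δm = 84.67848 − 83.89175 = 0.78673 amu
E_B = 0.78673 × 931.49 = 732.831 MeV
Per nucleon: 732.831 / 84 = 8.724 MeV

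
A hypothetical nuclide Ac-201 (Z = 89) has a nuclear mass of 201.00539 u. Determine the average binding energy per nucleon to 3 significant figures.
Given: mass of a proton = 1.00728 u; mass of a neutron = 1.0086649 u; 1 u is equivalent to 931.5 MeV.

Z = 89, so N = A − Z = 201 − 89 = 112.
Mass of separated nucleons = 89(1.00728) + 112(1.0086649) = 89.64792 + 112.9704688 = 202.6183888 u
Mass defect Δm = 202.6183888 − 201.00539 = 1.6129988 u
Converting to energy: 1.6129988 u × 931.5 MeV/u = 1502.51 MeV
Per nucleon: 1502.51 / 201 = 7.475 MeV

7.48 MeV/nucleon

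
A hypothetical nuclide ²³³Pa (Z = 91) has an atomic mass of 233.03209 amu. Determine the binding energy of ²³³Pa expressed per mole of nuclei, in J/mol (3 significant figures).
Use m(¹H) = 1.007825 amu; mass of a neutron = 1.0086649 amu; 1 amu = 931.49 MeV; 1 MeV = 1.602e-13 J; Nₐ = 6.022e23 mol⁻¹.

Total constituent mass: 91 × 1.007825 + 142 × 1.0086649 = 234.9424908 amu
Δm = 234.9424908 − 233.03209 = 1.9104008 amu
Binding energy = Δm·c² = 1.9104008 × 931.49 MeV/amu = 1779.52 MeV
Per nucleus in joules: 1779.52 MeV × 1.602e-13 J/MeV = 2.8508e-10 J
Per mole: 2.8508e-10 J × 6.022e23 mol⁻¹ = 1.7168e+14 J/mol

1.72e+14 J/mol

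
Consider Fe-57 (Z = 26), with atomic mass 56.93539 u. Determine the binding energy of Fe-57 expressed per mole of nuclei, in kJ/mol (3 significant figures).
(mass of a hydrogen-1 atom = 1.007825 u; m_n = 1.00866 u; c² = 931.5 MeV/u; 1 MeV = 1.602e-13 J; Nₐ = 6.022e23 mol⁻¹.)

With 26 protons and 31 neutrons (A = 57):
Mass of separated nucleons = 26(1.007825) + 31(1.00866) = 26.203450 + 31.26846 = 57.471910 u
Δm = 57.471910 − 56.93539 = 0.536520 u
Converting to energy: 0.536520 u × 931.5 MeV/u = 499.768 MeV
Per nucleus in joules: 499.768 MeV × 1.602e-13 J/MeV = 8.0063e-11 J
Per mole: 8.0063e-11 J × 6.022e23 mol⁻¹ = 4.8214e+13 J/mol

4.82e+10 kJ/mol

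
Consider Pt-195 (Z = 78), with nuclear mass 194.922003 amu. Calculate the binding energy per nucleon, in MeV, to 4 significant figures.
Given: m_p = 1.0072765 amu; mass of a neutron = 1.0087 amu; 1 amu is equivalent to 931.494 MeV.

7.946 MeV/nucleon

Total constituent mass: 78 × 1.0072765 + 117 × 1.0087 = 196.5854670 amu
The mass defect is 196.5854670 − 194.922003 = 1.6634640 amu.
Binding energy = Δm·c² = 1.6634640 × 931.494 MeV/amu = 1549.51 MeV
Dividing by A = 195 gives 7.946 MeV per nucleon.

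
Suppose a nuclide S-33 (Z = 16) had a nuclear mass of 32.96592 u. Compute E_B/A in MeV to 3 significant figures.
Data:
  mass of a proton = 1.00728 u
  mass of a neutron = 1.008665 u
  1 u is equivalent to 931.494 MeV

8.41 MeV/nucleon

Σm = 16·m_p + 17·m_n = 16.11648 + 17.147305 = 33.263785 u
The mass defect is 33.263785 − 32.96592 = 0.297865 u.
Binding energy = Δm·c² = 0.297865 × 931.494 MeV/u = 277.459 MeV
Per nucleon: 277.459 / 33 = 8.408 MeV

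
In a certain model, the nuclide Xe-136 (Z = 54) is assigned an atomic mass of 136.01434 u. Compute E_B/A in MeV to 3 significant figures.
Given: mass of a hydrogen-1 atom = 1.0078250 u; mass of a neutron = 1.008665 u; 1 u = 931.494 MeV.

Σm = 54·m(¹H) + 82·m_n = 54.4225500 + 82.710530 = 137.1330800 u
Δm = 137.1330800 − 136.01434 = 1.1187400 u
Binding energy = Δm·c² = 1.1187400 × 931.494 MeV/u = 1042.0996 MeV
Dividing by A = 136 gives 7.662 MeV per nucleon.

7.66 MeV/nucleon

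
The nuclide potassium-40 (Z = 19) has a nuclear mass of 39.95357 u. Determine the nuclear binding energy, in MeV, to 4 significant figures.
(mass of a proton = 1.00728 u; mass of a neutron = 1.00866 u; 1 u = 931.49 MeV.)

Total constituent mass: 19 × 1.00728 + 21 × 1.00866 = 40.32018 u
The mass defect is 40.32018 − 39.95357 = 0.36661 u.
E_B = 0.36661 × 931.49 = 341.494 MeV

341.5 MeV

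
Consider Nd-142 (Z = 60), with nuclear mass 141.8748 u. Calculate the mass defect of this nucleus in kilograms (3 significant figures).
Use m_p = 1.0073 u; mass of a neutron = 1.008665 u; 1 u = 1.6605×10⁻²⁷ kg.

2.12e-27 kg

Mass of separated nucleons = 60(1.0073) + 82(1.008665) = 60.4380 + 82.710530 = 143.148530 u
Mass defect Δm = 143.148530 − 141.8748 = 1.273730 u
In SI units: 1.273730 u × 1.6605×10⁻²⁷ kg/u = 2.1150e-27 kg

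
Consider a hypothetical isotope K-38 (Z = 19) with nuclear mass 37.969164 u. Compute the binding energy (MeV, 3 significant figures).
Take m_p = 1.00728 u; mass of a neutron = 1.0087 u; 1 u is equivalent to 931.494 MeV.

312 MeV

Total constituent mass: 19 × 1.00728 + 19 × 1.0087 = 38.30362 u
The mass defect is 38.30362 − 37.969164 = 0.334456 u.
Converting to energy: 0.334456 u × 931.494 MeV/u = 311.544 MeV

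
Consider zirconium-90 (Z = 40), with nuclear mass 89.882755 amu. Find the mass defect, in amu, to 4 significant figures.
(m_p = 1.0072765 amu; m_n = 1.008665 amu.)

0.8416 amu

The nucleus contains 40 protons and 90 − 40 = 50 neutrons.
Mass of separated nucleons = 40(1.0072765) + 50(1.008665) = 40.2910600 + 50.433250 = 90.7243100 amu
Mass defect Δm = 90.7243100 − 89.882755 = 0.8415550 amu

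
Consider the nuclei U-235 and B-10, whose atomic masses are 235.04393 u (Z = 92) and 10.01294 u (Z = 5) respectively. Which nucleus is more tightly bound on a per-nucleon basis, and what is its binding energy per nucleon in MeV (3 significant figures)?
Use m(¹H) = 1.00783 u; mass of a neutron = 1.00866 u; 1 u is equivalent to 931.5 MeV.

U-235: Σm = 92(1.00783) + 143(1.00866) = 236.95874 u; Δm = 1.91481 u; E_B = 1783.6 MeV; E_B/A = 7.590 MeV
B-10: Σm = 5(1.00783) + 5(1.00866) = 10.08245 u; Δm = 0.06951 u; E_B = 64.749 MeV; E_B/A = 6.4749 MeV
U-235 has the higher binding energy per nucleon, so it is the more tightly bound nucleus.

U-235; 7.59 MeV/nucleon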